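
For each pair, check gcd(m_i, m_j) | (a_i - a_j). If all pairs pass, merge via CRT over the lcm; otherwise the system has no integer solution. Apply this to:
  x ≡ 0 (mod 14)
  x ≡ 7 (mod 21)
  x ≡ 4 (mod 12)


Moduli 14, 21, 12 are not pairwise coprime, so CRT works modulo lcm(m_i) when all pairwise compatibility conditions hold.
Pairwise compatibility: gcd(m_i, m_j) must divide a_i - a_j for every pair.
Merge one congruence at a time:
  Start: x ≡ 0 (mod 14).
  Combine with x ≡ 7 (mod 21): gcd(14, 21) = 7; 7 - 0 = 7, which IS divisible by 7, so compatible.
    Write x = 0 + 14·t and substitute into x ≡ 7 (mod 21): 14·t ≡ 7 − 0 = 7 (mod 21).
    Divide the congruence (and modulus) by g = 7: 2·t ≡ 1 (mod 3).
    The inverse of 2 mod 3 is 2 (since 2·2 = 4 = 1·3 + 1), so t ≡ 2·1 = 2 ≡ 2 (mod 3).
    Then x = 0 + 14·2 = 28, valid modulo lcm(14, 21) = 42: x ≡ 28 (mod 42).
  Combine with x ≡ 4 (mod 12): gcd(42, 12) = 6; 4 - 28 = -24, which IS divisible by 6, so compatible.
    Write x = 28 + 42·t and substitute into x ≡ 4 (mod 12): 42·t ≡ 4 − 28 = -24 (mod 12).
    Divide the congruence (and modulus) by g = 6: 7·t ≡ -4 (mod 2).
    Reduce coefficients mod 2: 1·t ≡ 0 (mod 2).
    So t ≡ 0 (mod 2).
    Then x = 28 + 42·0 = 28, valid modulo lcm(42, 12) = 84: x ≡ 28 (mod 84).
Verify: 28 mod 14 = 0, 28 mod 21 = 7, 28 mod 12 = 4.

x ≡ 28 (mod 84).


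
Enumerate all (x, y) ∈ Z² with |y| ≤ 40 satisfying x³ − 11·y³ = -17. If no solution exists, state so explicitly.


The equation is x³ - 11y³ = -17. For fixed y, x³ = 11·y³ − 17, so a solution requires the RHS to be a perfect cube.
Strategy: iterate y from -40 to 40, compute RHS = 11·y³ − 17, and check whether it is a (positive or negative) perfect cube.
Check small values of y:
  y = 0: RHS = -17 is not a perfect cube.
  y = 1: RHS = -6 is not a perfect cube.
  y = -1: RHS = -28 is not a perfect cube.
  y = 2: RHS = 71 is not a perfect cube.
  y = -2: RHS = -105 is not a perfect cube.
  y = 3: RHS = 280 is not a perfect cube.
  y = -3: RHS = -314 is not a perfect cube.
Continuing the search up to |y| = 40 finds no solutions either.
No (x, y) in the scanned range satisfies the equation.

No integer solutions with |y| ≤ 40.


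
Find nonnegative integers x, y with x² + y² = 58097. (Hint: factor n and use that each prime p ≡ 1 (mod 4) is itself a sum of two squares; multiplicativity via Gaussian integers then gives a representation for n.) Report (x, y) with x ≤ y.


Step 1: Factor n = 58097 = 13 · 41 · 109.
Step 2: Check the mod-4 condition on each prime factor: 13 ≡ 1 (mod 4), exponent 1; 41 ≡ 1 (mod 4), exponent 1; 109 ≡ 1 (mod 4), exponent 1.
All primes ≡ 3 (mod 4) appear to even exponent (or don't appear), so by the two-squares theorem n IS expressible as a sum of two squares.
Step 3: Build a representation. Here n = 13 · 41 · 109 is a product of primes ≡ 1 (mod 4). Each prime p ≡ 1 (mod 4) is itself a sum of two squares; find a² by testing p − a² for a perfect square:
  13: 13 − 1² = 12, 13 − 2² = 9 = 3² ⇒ 13 = 2² + 3².
  41: 41 − 1² = 40, 41 − 2² = 37, 41 − 3² = 32, 41 − 4² = 25 = 5² ⇒ 41 = 4² + 5².
  109: 109 − 1² = 108, 109 − 2² = 105, 109 − 3² = 100 = 10² ⇒ 109 = 3² + 10².
  Combine using the Brahmagupta–Fibonacci identity (a² + b²)(c² + d²) = (ac − bd)² + (ad + bc)² = (ac + bd)² + (ad − bc)²:
  13 · 41 = 533: from (2² + 3²)(4² + 5²), take (2·4 − 3·5, 2·5 + 3·4) = (8 − 15, 10 + 12) = (-7, 22); dropping signs (only squares matter) gives (7, 22); check 7² + 22² = 49 + 484 = 533 ✓.
  533 · 109 = 58097: from (7² + 22²)(3² + 10²), take (7·3 − 22·10, 7·10 + 22·3) = (21 − 220, 70 + 66) = (-199, 136); dropping signs (only squares matter) gives (199, 136); check 199² + 136² = 39601 + 18496 = 58097 ✓.
Step 4: Order so x ≤ y and verify: 136² + 199² = 18496 + 39601 = 58097 = n. ✓

n = 58097 = 136² + 199² (one valid representation with x ≤ y).


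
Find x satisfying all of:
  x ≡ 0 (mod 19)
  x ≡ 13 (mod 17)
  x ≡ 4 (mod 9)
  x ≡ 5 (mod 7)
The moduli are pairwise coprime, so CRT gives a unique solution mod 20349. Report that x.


Product of moduli M = 19 · 17 · 9 · 7 = 20349.
Merge one congruence at a time:
  Start: x ≡ 0 (mod 19).
  Combine with x ≡ 13 (mod 17); new modulus lcm = 323.
    Write x = 0 + 19·t and substitute into x ≡ 13 (mod 17): 19·t ≡ 13 − 0 = 13 (mod 17).
    Reduce coefficients mod 17: 2·t ≡ 13 (mod 17).
    The inverse of 2 mod 17 is 9 (since 2·9 = 18 = 1·17 + 1), so t ≡ 9·13 = 117 ≡ 15 (mod 17).
    Then x = 0 + 19·15 = 285, valid modulo lcm(19, 17) = 323: x ≡ 285 (mod 323).
  Combine with x ≡ 4 (mod 9); new modulus lcm = 2907.
    Write x = 285 + 323·t and substitute into x ≡ 4 (mod 9): 323·t ≡ 4 − 285 = -281 (mod 9).
    Reduce coefficients mod 9: 8·t ≡ 7 (mod 9).
    The inverse of 8 mod 9 is 8 (since 8·8 = 64 = 7·9 + 1), so t ≡ 8·7 = 56 ≡ 2 (mod 9).
    Then x = 285 + 323·2 = 931, valid modulo lcm(323, 9) = 2907: x ≡ 931 (mod 2907).
  Combine with x ≡ 5 (mod 7); new modulus lcm = 20349.
    Write x = 931 + 2907·t and substitute into x ≡ 5 (mod 7): 2907·t ≡ 5 − 931 = -926 (mod 7).
    Reduce coefficients mod 7: 2·t ≡ 5 (mod 7).
    The inverse of 2 mod 7 is 4 (since 2·4 = 8 = 1·7 + 1), so t ≡ 4·5 = 20 ≡ 6 (mod 7).
    Then x = 931 + 2907·6 = 18373, valid modulo lcm(2907, 7) = 20349: x ≡ 18373 (mod 20349).
Verify against each original: 18373 mod 19 = 0, 18373 mod 17 = 13, 18373 mod 9 = 4, 18373 mod 7 = 5.

x ≡ 18373 (mod 20349).


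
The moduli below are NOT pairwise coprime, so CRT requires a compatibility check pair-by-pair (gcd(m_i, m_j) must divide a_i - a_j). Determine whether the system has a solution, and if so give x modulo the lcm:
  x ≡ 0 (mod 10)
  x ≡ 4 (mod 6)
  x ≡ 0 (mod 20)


Moduli 10, 6, 20 are not pairwise coprime, so CRT works modulo lcm(m_i) when all pairwise compatibility conditions hold.
Pairwise compatibility: gcd(m_i, m_j) must divide a_i - a_j for every pair.
Merge one congruence at a time:
  Start: x ≡ 0 (mod 10).
  Combine with x ≡ 4 (mod 6): gcd(10, 6) = 2; 4 - 0 = 4, which IS divisible by 2, so compatible.
    Write x = 0 + 10·t and substitute into x ≡ 4 (mod 6): 10·t ≡ 4 − 0 = 4 (mod 6).
    Divide the congruence (and modulus) by g = 2: 5·t ≡ 2 (mod 3).
    Reduce coefficients mod 3: 2·t ≡ 2 (mod 3).
    The inverse of 2 mod 3 is 2 (since 2·2 = 4 = 1·3 + 1), so t ≡ 2·2 = 4 ≡ 1 (mod 3).
    Then x = 0 + 10·1 = 10, valid modulo lcm(10, 6) = 30: x ≡ 10 (mod 30).
  Combine with x ≡ 0 (mod 20): gcd(30, 20) = 10; 0 - 10 = -10, which IS divisible by 10, so compatible.
    Write x = 10 + 30·t and substitute into x ≡ 0 (mod 20): 30·t ≡ 0 − 10 = -10 (mod 20).
    Divide the congruence (and modulus) by g = 10: 3·t ≡ -1 (mod 2).
    Reduce coefficients mod 2: 1·t ≡ 1 (mod 2).
    So t ≡ 1 (mod 2).
    Then x = 10 + 30·1 = 40, valid modulo lcm(30, 20) = 60: x ≡ 40 (mod 60).
Verify: 40 mod 10 = 0, 40 mod 6 = 4, 40 mod 20 = 0.

x ≡ 40 (mod 60).


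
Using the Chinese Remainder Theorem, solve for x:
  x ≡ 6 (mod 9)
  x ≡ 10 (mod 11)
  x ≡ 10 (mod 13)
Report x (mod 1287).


Moduli 9, 11, 13 are pairwise coprime; by CRT there is a unique solution modulo M = 9 · 11 · 13 = 1287.
Solve pairwise, accumulating the modulus:
  Start with x ≡ 6 (mod 9).
  Combine with x ≡ 10 (mod 11): since gcd(9, 11) = 1, we get a unique residue mod 99.
    Write x = 6 + 9·t and substitute into x ≡ 10 (mod 11): 9·t ≡ 10 − 6 = 4 (mod 11).
    The inverse of 9 mod 11 is 5 (since 9·5 = 45 = 4·11 + 1), so t ≡ 5·4 = 20 ≡ 9 (mod 11).
    Then x = 6 + 9·9 = 87, valid modulo lcm(9, 11) = 99: x ≡ 87 (mod 99).
  Combine with x ≡ 10 (mod 13): since gcd(99, 13) = 1, we get a unique residue mod 1287.
    Write x = 87 + 99·t and substitute into x ≡ 10 (mod 13): 99·t ≡ 10 − 87 = -77 (mod 13).
    Reduce coefficients mod 13: 8·t ≡ 1 (mod 13).
    The inverse of 8 mod 13 is 5 (since 8·5 = 40 = 3·13 + 1), so t ≡ 5·1 = 5 ≡ 5 (mod 13).
    Then x = 87 + 99·5 = 582, valid modulo lcm(99, 13) = 1287: x ≡ 582 (mod 1287).
Verify: 582 mod 9 = 6 ✓, 582 mod 11 = 10 ✓, 582 mod 13 = 10 ✓.

x ≡ 582 (mod 1287).


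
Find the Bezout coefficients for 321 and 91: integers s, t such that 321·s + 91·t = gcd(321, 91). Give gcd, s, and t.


Euclidean algorithm on (321, 91) — divide until remainder is 0:
  321 = 3 · 91 + 48
  91 = 1 · 48 + 43
  48 = 1 · 43 + 5
  43 = 8 · 5 + 3
  5 = 1 · 3 + 2
  3 = 1 · 2 + 1
  2 = 2 · 1 + 0
gcd(321, 91) = 1.
Track Bezout coefficients alongside the remainders: start with r₀ = 321 = a·1 + b·0 (s = 1, t = 0) and r₁ = 91 = a·0 + b·1 (s = 0, t = 1); each new remainder r_{k+1} = r_{k-1} − q_k·r_k inherits s_{k+1} = s_{k-1} − q_k·s_k, t_{k+1} = t_{k-1} − q_k·t_k, so r_k = a·s_k + b·t_k at every step:
  q = 3: r = 48, s = 1 − 3·0 = 1, t = 0 − 3·1 = -3  (check: 321·1 + 91·(-3) = 48)
  q = 1: r = 43, s = 0 − 1·1 = -1, t = 1 − 1·(-3) = 4  (check: 321·(-1) + 91·4 = 43)
  q = 1: r = 5, s = 1 − 1·(-1) = 2, t = -3 − 1·4 = -7  (check: 321·2 + 91·(-7) = 5)
  q = 8: r = 3, s = -1 − 8·2 = -17, t = 4 − 8·(-7) = 60  (check: 321·(-17) + 91·60 = 3)
  q = 1: r = 2, s = 2 − 1·(-17) = 19, t = -7 − 1·60 = -67  (check: 321·19 + 91·(-67) = 2)
  q = 1: r = 1, s = -17 − 1·19 = -36, t = 60 − 1·(-67) = 127  (check: 321·(-36) + 91·127 = 1)
The row with r = 1 (the gcd) gives the Bezout coefficients s = -36, t = 127.
Result: 321 · (-36) + 91 · (127) = 1.

gcd(321, 91) = 1; s = -36, t = 127 (check: 321·(-36) + 91·127 = 1).


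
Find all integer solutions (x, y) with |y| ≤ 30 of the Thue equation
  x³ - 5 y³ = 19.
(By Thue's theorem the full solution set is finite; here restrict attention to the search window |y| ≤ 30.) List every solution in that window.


The equation is x³ - 5y³ = 19. For fixed y, x³ = 5·y³ + 19, so a solution requires the RHS to be a perfect cube.
Strategy: iterate y from -30 to 30, compute RHS = 5·y³ + 19, and check whether it is a (positive or negative) perfect cube.
Check small values of y:
  y = 0: RHS = 19 is not a perfect cube.
  y = 1: RHS = 24 is not a perfect cube.
  y = -1: RHS = 14 is not a perfect cube.
  y = 2: RHS = 59 is not a perfect cube.
  y = -2: RHS = -21 is not a perfect cube.
  y = 3: RHS = 154 is not a perfect cube.
  y = -3: RHS = -116 is not a perfect cube.
Continuing the search up to |y| = 30 finds no solutions either.
No (x, y) in the scanned range satisfies the equation.

No integer solutions with |y| ≤ 30.


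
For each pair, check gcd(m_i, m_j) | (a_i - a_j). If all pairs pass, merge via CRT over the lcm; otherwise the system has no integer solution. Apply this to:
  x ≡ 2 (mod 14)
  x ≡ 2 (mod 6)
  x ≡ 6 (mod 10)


Moduli 14, 6, 10 are not pairwise coprime, so CRT works modulo lcm(m_i) when all pairwise compatibility conditions hold.
Pairwise compatibility: gcd(m_i, m_j) must divide a_i - a_j for every pair.
Merge one congruence at a time:
  Start: x ≡ 2 (mod 14).
  Combine with x ≡ 2 (mod 6): gcd(14, 6) = 2; 2 - 2 = 0, which IS divisible by 2, so compatible.
    Write x = 2 + 14·t and substitute into x ≡ 2 (mod 6): 14·t ≡ 2 − 2 = 0 (mod 6).
    Divide the congruence (and modulus) by g = 2: 7·t ≡ 0 (mod 3).
    Reduce coefficients mod 3: 1·t ≡ 0 (mod 3).
    So t ≡ 0 (mod 3).
    Then x = 2 + 14·0 = 2, valid modulo lcm(14, 6) = 42: x ≡ 2 (mod 42).
  Combine with x ≡ 6 (mod 10): gcd(42, 10) = 2; 6 - 2 = 4, which IS divisible by 2, so compatible.
    Write x = 2 + 42·t and substitute into x ≡ 6 (mod 10): 42·t ≡ 6 − 2 = 4 (mod 10).
    Divide the congruence (and modulus) by g = 2: 21·t ≡ 2 (mod 5).
    Reduce coefficients mod 5: 1·t ≡ 2 (mod 5).
    So t ≡ 2 (mod 5).
    Then x = 2 + 42·2 = 86, valid modulo lcm(42, 10) = 210: x ≡ 86 (mod 210).
Verify: 86 mod 14 = 2, 86 mod 6 = 2, 86 mod 10 = 6.

x ≡ 86 (mod 210).


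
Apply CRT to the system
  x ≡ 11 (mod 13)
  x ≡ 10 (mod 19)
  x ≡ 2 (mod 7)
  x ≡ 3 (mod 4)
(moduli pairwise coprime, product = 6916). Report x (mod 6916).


Product of moduli M = 13 · 19 · 7 · 4 = 6916.
Merge one congruence at a time:
  Start: x ≡ 11 (mod 13).
  Combine with x ≡ 10 (mod 19); new modulus lcm = 247.
    Write x = 11 + 13·t and substitute into x ≡ 10 (mod 19): 13·t ≡ 10 − 11 = -1 (mod 19).
    Reduce coefficients mod 19: 13·t ≡ 18 (mod 19).
    The inverse of 13 mod 19 is 3 (since 13·3 = 39 = 2·19 + 1), so t ≡ 3·18 = 54 ≡ 16 (mod 19).
    Then x = 11 + 13·16 = 219, valid modulo lcm(13, 19) = 247: x ≡ 219 (mod 247).
  Combine with x ≡ 2 (mod 7); new modulus lcm = 1729.
    Write x = 219 + 247·t and substitute into x ≡ 2 (mod 7): 247·t ≡ 2 − 219 = -217 (mod 7).
    Reduce coefficients mod 7: 2·t ≡ 0 (mod 7).
    The inverse of 2 mod 7 is 4 (since 2·4 = 8 = 1·7 + 1), so t ≡ 4·0 = 0 ≡ 0 (mod 7).
    Then x = 219 + 247·0 = 219, valid modulo lcm(247, 7) = 1729: x ≡ 219 (mod 1729).
  Combine with x ≡ 3 (mod 4); new modulus lcm = 6916.
    Write x = 219 + 1729·t and substitute into x ≡ 3 (mod 4): 1729·t ≡ 3 − 219 = -216 (mod 4).
    Reduce coefficients mod 4: 1·t ≡ 0 (mod 4).
    So t ≡ 0 (mod 4).
    Then x = 219 + 1729·0 = 219, valid modulo lcm(1729, 4) = 6916: x ≡ 219 (mod 6916).
Verify against each original: 219 mod 13 = 11, 219 mod 19 = 10, 219 mod 7 = 2, 219 mod 4 = 3.

x ≡ 219 (mod 6916).


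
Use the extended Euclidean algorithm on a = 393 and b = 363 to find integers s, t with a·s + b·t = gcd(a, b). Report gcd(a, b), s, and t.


Euclidean algorithm on (393, 363) — divide until remainder is 0:
  393 = 1 · 363 + 30
  363 = 12 · 30 + 3
  30 = 10 · 3 + 0
gcd(393, 363) = 3.
Track Bezout coefficients alongside the remainders: start with r₀ = 393 = a·1 + b·0 (s = 1, t = 0) and r₁ = 363 = a·0 + b·1 (s = 0, t = 1); each new remainder r_{k+1} = r_{k-1} − q_k·r_k inherits s_{k+1} = s_{k-1} − q_k·s_k, t_{k+1} = t_{k-1} − q_k·t_k, so r_k = a·s_k + b·t_k at every step:
  q = 1: r = 30, s = 1 − 1·0 = 1, t = 0 − 1·1 = -1  (check: 393·1 + 363·(-1) = 30)
  q = 12: r = 3, s = 0 − 12·1 = -12, t = 1 − 12·(-1) = 13  (check: 393·(-12) + 363·13 = 3)
The row with r = 3 (the gcd) gives the Bezout coefficients s = -12, t = 13.
Result: 393 · (-12) + 363 · (13) = 3.

gcd(393, 363) = 3; s = -12, t = 13 (check: 393·(-12) + 363·13 = 3).


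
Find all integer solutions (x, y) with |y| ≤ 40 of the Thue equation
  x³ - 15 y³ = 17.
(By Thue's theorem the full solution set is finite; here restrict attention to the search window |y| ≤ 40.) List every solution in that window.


The equation is x³ - 15y³ = 17. For fixed y, x³ = 15·y³ + 17, so a solution requires the RHS to be a perfect cube.
Strategy: iterate y from -40 to 40, compute RHS = 15·y³ + 17, and check whether it is a (positive or negative) perfect cube.
Check small values of y:
  y = 0: RHS = 17 is not a perfect cube.
  y = 1: RHS = 32 is not a perfect cube.
  y = -1: RHS = 2 is not a perfect cube.
  y = 2: RHS = 137 is not a perfect cube.
  y = -2: RHS = -103 is not a perfect cube.
  y = 3: RHS = 422 is not a perfect cube.
  y = -3: RHS = -388 is not a perfect cube.
Continuing the search up to |y| = 40 finds no solutions either.
No (x, y) in the scanned range satisfies the equation.

No integer solutions with |y| ≤ 40.


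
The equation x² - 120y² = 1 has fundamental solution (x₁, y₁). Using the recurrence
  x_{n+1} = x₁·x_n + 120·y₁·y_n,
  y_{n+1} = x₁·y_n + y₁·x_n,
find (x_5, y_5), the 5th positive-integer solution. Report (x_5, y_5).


Step 1: Find the fundamental solution (x₁, y₁) of x² - 120y² = 1.
  Expand √120 as a continued fraction. a₀ = ⌊√120⌋ = 10; iterate m_{k+1} = d_k·a_k − m_k, d_{k+1} = (120 − m_{k+1}²)/d_k, a_{k+1} = ⌊(a₀ + m_{k+1})/d_{k+1}⌋ (starting m₀ = 0, d₀ = 1), with convergents p_k = a_k·p_{k-1} + p_{k-2}, q_k = a_k·q_{k-1} + q_{k-2} (p₋₁ = 1, q₋₁ = 0):
  k = 0: a₀ = 10; p₀/q₀ = 10/1; p₀² − 120·q₀² = 100 − 120 = -20.
  k = 1: m = 10, d = 20, a = ⌊(10 + 10)/20⌋ = 1; p/q = (1·10 + 1)/(1·1 + 0) = 11/1; p² − 120·q² = 121 − 120 = 1.
  The first convergent with p² − 120·q² = 1 gives the fundamental solution (x₁, y₁) = (11, 1).
Step 2: Apply the recurrence (x_{n+1}, y_{n+1}) = (x₁x_n + 120y₁y_n, x₁y_n + y₁x_n) repeatedly.
  From (x_1, y_1) = (11, 1): x_2 = 11·11 + 120·1·1 = 241; y_2 = 11·1 + 1·11 = 22.
  From (x_2, y_2) = (241, 22): x_3 = 11·241 + 120·1·22 = 5291; y_3 = 11·22 + 1·241 = 483.
  From (x_3, y_3) = (5291, 483): x_4 = 11·5291 + 120·1·483 = 116161; y_4 = 11·483 + 1·5291 = 10604.
  From (x_4, y_4) = (116161, 10604): x_5 = 11·116161 + 120·1·10604 = 2550251; y_5 = 11·10604 + 1·116161 = 232805.
Step 3: Verify x_5² - 120·y_5² = 6503780163001 - 6503780163000 = 1 (should be 1). ✓

(x_1, y_1) = (11, 1); (x_5, y_5) = (2550251, 232805).


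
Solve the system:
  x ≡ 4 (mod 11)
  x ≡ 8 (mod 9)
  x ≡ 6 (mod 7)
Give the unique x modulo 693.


Moduli 11, 9, 7 are pairwise coprime; by CRT there is a unique solution modulo M = 11 · 9 · 7 = 693.
Solve pairwise, accumulating the modulus:
  Start with x ≡ 4 (mod 11).
  Combine with x ≡ 8 (mod 9): since gcd(11, 9) = 1, we get a unique residue mod 99.
    Write x = 4 + 11·t and substitute into x ≡ 8 (mod 9): 11·t ≡ 8 − 4 = 4 (mod 9).
    Reduce coefficients mod 9: 2·t ≡ 4 (mod 9).
    The inverse of 2 mod 9 is 5 (since 2·5 = 10 = 1·9 + 1), so t ≡ 5·4 = 20 ≡ 2 (mod 9).
    Then x = 4 + 11·2 = 26, valid modulo lcm(11, 9) = 99: x ≡ 26 (mod 99).
  Combine with x ≡ 6 (mod 7): since gcd(99, 7) = 1, we get a unique residue mod 693.
    Write x = 26 + 99·t and substitute into x ≡ 6 (mod 7): 99·t ≡ 6 − 26 = -20 (mod 7).
    Reduce coefficients mod 7: 1·t ≡ 1 (mod 7).
    So t ≡ 1 (mod 7).
    Then x = 26 + 99·1 = 125, valid modulo lcm(99, 7) = 693: x ≡ 125 (mod 693).
Verify: 125 mod 11 = 4 ✓, 125 mod 9 = 8 ✓, 125 mod 7 = 6 ✓.

x ≡ 125 (mod 693).


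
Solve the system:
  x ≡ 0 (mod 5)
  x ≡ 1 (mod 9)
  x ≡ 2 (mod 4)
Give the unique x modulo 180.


Moduli 5, 9, 4 are pairwise coprime; by CRT there is a unique solution modulo M = 5 · 9 · 4 = 180.
Solve pairwise, accumulating the modulus:
  Start with x ≡ 0 (mod 5).
  Combine with x ≡ 1 (mod 9): since gcd(5, 9) = 1, we get a unique residue mod 45.
    Write x = 0 + 5·t and substitute into x ≡ 1 (mod 9): 5·t ≡ 1 − 0 = 1 (mod 9).
    The inverse of 5 mod 9 is 2 (since 5·2 = 10 = 1·9 + 1), so t ≡ 2·1 = 2 ≡ 2 (mod 9).
    Then x = 0 + 5·2 = 10, valid modulo lcm(5, 9) = 45: x ≡ 10 (mod 45).
  Combine with x ≡ 2 (mod 4): since gcd(45, 4) = 1, we get a unique residue mod 180.
    Write x = 10 + 45·t and substitute into x ≡ 2 (mod 4): 45·t ≡ 2 − 10 = -8 (mod 4).
    Reduce coefficients mod 4: 1·t ≡ 0 (mod 4).
    So t ≡ 0 (mod 4).
    Then x = 10 + 45·0 = 10, valid modulo lcm(45, 4) = 180: x ≡ 10 (mod 180).
Verify: 10 mod 5 = 0 ✓, 10 mod 9 = 1 ✓, 10 mod 4 = 2 ✓.

x ≡ 10 (mod 180).


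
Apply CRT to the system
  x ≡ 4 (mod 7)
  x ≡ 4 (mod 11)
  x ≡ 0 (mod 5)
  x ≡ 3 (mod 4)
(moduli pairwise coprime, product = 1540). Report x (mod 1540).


Product of moduli M = 7 · 11 · 5 · 4 = 1540.
Merge one congruence at a time:
  Start: x ≡ 4 (mod 7).
  Combine with x ≡ 4 (mod 11); new modulus lcm = 77.
    Write x = 4 + 7·t and substitute into x ≡ 4 (mod 11): 7·t ≡ 4 − 4 = 0 (mod 11).
    The inverse of 7 mod 11 is 8 (since 7·8 = 56 = 5·11 + 1), so t ≡ 8·0 = 0 ≡ 0 (mod 11).
    Then x = 4 + 7·0 = 4, valid modulo lcm(7, 11) = 77: x ≡ 4 (mod 77).
  Combine with x ≡ 0 (mod 5); new modulus lcm = 385.
    Write x = 4 + 77·t and substitute into x ≡ 0 (mod 5): 77·t ≡ 0 − 4 = -4 (mod 5).
    Reduce coefficients mod 5: 2·t ≡ 1 (mod 5).
    The inverse of 2 mod 5 is 3 (since 2·3 = 6 = 1·5 + 1), so t ≡ 3·1 = 3 ≡ 3 (mod 5).
    Then x = 4 + 77·3 = 235, valid modulo lcm(77, 5) = 385: x ≡ 235 (mod 385).
  Combine with x ≡ 3 (mod 4); new modulus lcm = 1540.
    Write x = 235 + 385·t and substitute into x ≡ 3 (mod 4): 385·t ≡ 3 − 235 = -232 (mod 4).
    Reduce coefficients mod 4: 1·t ≡ 0 (mod 4).
    So t ≡ 0 (mod 4).
    Then x = 235 + 385·0 = 235, valid modulo lcm(385, 4) = 1540: x ≡ 235 (mod 1540).
Verify against each original: 235 mod 7 = 4, 235 mod 11 = 4, 235 mod 5 = 0, 235 mod 4 = 3.

x ≡ 235 (mod 1540).


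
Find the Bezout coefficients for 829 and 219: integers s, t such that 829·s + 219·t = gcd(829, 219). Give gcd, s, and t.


Euclidean algorithm on (829, 219) — divide until remainder is 0:
  829 = 3 · 219 + 172
  219 = 1 · 172 + 47
  172 = 3 · 47 + 31
  47 = 1 · 31 + 16
  31 = 1 · 16 + 15
  16 = 1 · 15 + 1
  15 = 15 · 1 + 0
gcd(829, 219) = 1.
Track Bezout coefficients alongside the remainders: start with r₀ = 829 = a·1 + b·0 (s = 1, t = 0) and r₁ = 219 = a·0 + b·1 (s = 0, t = 1); each new remainder r_{k+1} = r_{k-1} − q_k·r_k inherits s_{k+1} = s_{k-1} − q_k·s_k, t_{k+1} = t_{k-1} − q_k·t_k, so r_k = a·s_k + b·t_k at every step:
  q = 3: r = 172, s = 1 − 3·0 = 1, t = 0 − 3·1 = -3  (check: 829·1 + 219·(-3) = 172)
  q = 1: r = 47, s = 0 − 1·1 = -1, t = 1 − 1·(-3) = 4  (check: 829·(-1) + 219·4 = 47)
  q = 3: r = 31, s = 1 − 3·(-1) = 4, t = -3 − 3·4 = -15  (check: 829·4 + 219·(-15) = 31)
  q = 1: r = 16, s = -1 − 1·4 = -5, t = 4 − 1·(-15) = 19  (check: 829·(-5) + 219·19 = 16)
  q = 1: r = 15, s = 4 − 1·(-5) = 9, t = -15 − 1·19 = -34  (check: 829·9 + 219·(-34) = 15)
  q = 1: r = 1, s = -5 − 1·9 = -14, t = 19 − 1·(-34) = 53  (check: 829·(-14) + 219·53 = 1)
The row with r = 1 (the gcd) gives the Bezout coefficients s = -14, t = 53.
Result: 829 · (-14) + 219 · (53) = 1.

gcd(829, 219) = 1; s = -14, t = 53 (check: 829·(-14) + 219·53 = 1).


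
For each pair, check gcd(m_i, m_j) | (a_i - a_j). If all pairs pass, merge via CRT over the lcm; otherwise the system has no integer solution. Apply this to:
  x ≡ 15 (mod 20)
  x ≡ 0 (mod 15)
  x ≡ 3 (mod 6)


Moduli 20, 15, 6 are not pairwise coprime, so CRT works modulo lcm(m_i) when all pairwise compatibility conditions hold.
Pairwise compatibility: gcd(m_i, m_j) must divide a_i - a_j for every pair.
Merge one congruence at a time:
  Start: x ≡ 15 (mod 20).
  Combine with x ≡ 0 (mod 15): gcd(20, 15) = 5; 0 - 15 = -15, which IS divisible by 5, so compatible.
    Write x = 15 + 20·t and substitute into x ≡ 0 (mod 15): 20·t ≡ 0 − 15 = -15 (mod 15).
    Divide the congruence (and modulus) by g = 5: 4·t ≡ -3 (mod 3).
    Reduce coefficients mod 3: 1·t ≡ 0 (mod 3).
    So t ≡ 0 (mod 3).
    Then x = 15 + 20·0 = 15, valid modulo lcm(20, 15) = 60: x ≡ 15 (mod 60).
  Combine with x ≡ 3 (mod 6): gcd(60, 6) = 6; 3 - 15 = -12, which IS divisible by 6, so compatible.
    Write x = 15 + 60·t and substitute into x ≡ 3 (mod 6): 60·t ≡ 3 − 15 = -12 (mod 6).
    Divide the congruence (and modulus) by g = 6: 10·t ≡ -2 (mod 1).
    Modulo 1 every t works; take t = 0.
    Then x = 15 + 60·0 = 15, valid modulo lcm(60, 6) = 60: x ≡ 15 (mod 60).
Verify: 15 mod 20 = 15, 15 mod 15 = 0, 15 mod 6 = 3.

x ≡ 15 (mod 60).


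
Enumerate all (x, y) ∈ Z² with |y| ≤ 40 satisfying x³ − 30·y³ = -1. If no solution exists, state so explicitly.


The equation is x³ - 30y³ = -1. For fixed y, x³ = 30·y³ − 1, so a solution requires the RHS to be a perfect cube.
Strategy: iterate y from -40 to 40, compute RHS = 30·y³ − 1, and check whether it is a (positive or negative) perfect cube.
Check small values of y:
  y = 0: RHS = -1 = (-1)³ ⇒ x = -1 works.
  y = 1: RHS = 29 is not a perfect cube.
  y = -1: RHS = -31 is not a perfect cube.
  y = 2: RHS = 239 is not a perfect cube.
  y = -2: RHS = -241 is not a perfect cube.
  y = 3: RHS = 809 is not a perfect cube.
  y = -3: RHS = -811 is not a perfect cube.
Continuing the search up to |y| = 40 finds no further solutions beyond those listed.
Collected solutions: (-1, 0).

Solutions (with |y| ≤ 40): (-1, 0).


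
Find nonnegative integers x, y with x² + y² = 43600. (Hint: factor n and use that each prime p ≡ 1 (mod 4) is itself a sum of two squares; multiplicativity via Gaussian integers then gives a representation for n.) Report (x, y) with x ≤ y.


Step 1: Factor n = 43600 = 2^4 · 5^2 · 109.
Step 2: Check the mod-4 condition on each prime factor: 2 = 2 (special); 5 ≡ 1 (mod 4), exponent 2; 109 ≡ 1 (mod 4), exponent 1.
All primes ≡ 3 (mod 4) appear to even exponent (or don't appear), so by the two-squares theorem n IS expressible as a sum of two squares.
Step 3: Build a representation. Group n = k² · m with k = 4 and m = 5 · 5 · 109 = 2725 (a product of primes ≡ 1 (mod 4)); a representation of m scales to one of n via (k·x)² + (k·y)² = k²(x² + y²). Each prime p ≡ 1 (mod 4) is itself a sum of two squares; find a² by testing p − a² for a perfect square:
  5: 5 − 1² = 4 = 2² ⇒ 5 = 1² + 2².
  109: 109 − 1² = 108, 109 − 2² = 105, 109 − 3² = 100 = 10² ⇒ 109 = 3² + 10².
  Combine using the Brahmagupta–Fibonacci identity (a² + b²)(c² + d²) = (ac − bd)² + (ad + bc)² = (ac + bd)² + (ad − bc)²:
  5 · 5 = 25: from (1² + 2²)(1² + 2²), take (1·1 − 2·2, 1·2 + 2·1) = (1 − 4, 2 + 2) = (-3, 4); dropping signs (only squares matter) gives (3, 4); check 3² + 4² = 9 + 16 = 25 ✓.
  25 · 109 = 2725: from (3² + 4²)(3² + 10²), take (3·3 − 4·10, 3·10 + 4·3) = (9 − 40, 30 + 12) = (-31, 42); dropping signs (only squares matter) gives (31, 42); check 31² + 42² = 961 + 1764 = 2725 ✓.
  Scale by k = 4: (4·31, 4·42) = (124, 168).
Step 4: Order so x ≤ y and verify: 124² + 168² = 15376 + 28224 = 43600 = n. ✓

n = 43600 = 124² + 168² (one valid representation with x ≤ y).


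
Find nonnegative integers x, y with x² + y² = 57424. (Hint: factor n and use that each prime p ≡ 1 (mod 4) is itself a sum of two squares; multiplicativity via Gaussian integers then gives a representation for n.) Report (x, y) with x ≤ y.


Step 1: Factor n = 57424 = 2^4 · 37 · 97.
Step 2: Check the mod-4 condition on each prime factor: 2 = 2 (special); 37 ≡ 1 (mod 4), exponent 1; 97 ≡ 1 (mod 4), exponent 1.
All primes ≡ 3 (mod 4) appear to even exponent (or don't appear), so by the two-squares theorem n IS expressible as a sum of two squares.
Step 3: Build a representation. Group n = k² · m with k = 4 and m = 37 · 97 = 3589 (a product of primes ≡ 1 (mod 4)); a representation of m scales to one of n via (k·x)² + (k·y)² = k²(x² + y²). Each prime p ≡ 1 (mod 4) is itself a sum of two squares; find a² by testing p − a² for a perfect square:
  37: 37 − 1² = 36 = 6² ⇒ 37 = 1² + 6².
  97: 97 − 1² = 96, 97 − 2² = 93, 97 − 3² = 88, 97 − 4² = 81 = 9² ⇒ 97 = 4² + 9².
  Combine using the Brahmagupta–Fibonacci identity (a² + b²)(c² + d²) = (ac − bd)² + (ad + bc)² = (ac + bd)² + (ad − bc)²:
  37 · 97 = 3589: from (1² + 6²)(4² + 9²), take (1·4 − 6·9, 1·9 + 6·4) = (4 − 54, 9 + 24) = (-50, 33); dropping signs (only squares matter) gives (50, 33); check 50² + 33² = 2500 + 1089 = 3589 ✓.
  Scale by k = 4: (4·50, 4·33) = (200, 132).
Step 4: Order so x ≤ y and verify: 132² + 200² = 17424 + 40000 = 57424 = n. ✓

n = 57424 = 132² + 200² (one valid representation with x ≤ y).


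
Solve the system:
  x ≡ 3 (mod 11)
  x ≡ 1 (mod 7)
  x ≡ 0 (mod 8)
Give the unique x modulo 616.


Moduli 11, 7, 8 are pairwise coprime; by CRT there is a unique solution modulo M = 11 · 7 · 8 = 616.
Solve pairwise, accumulating the modulus:
  Start with x ≡ 3 (mod 11).
  Combine with x ≡ 1 (mod 7): since gcd(11, 7) = 1, we get a unique residue mod 77.
    Write x = 3 + 11·t and substitute into x ≡ 1 (mod 7): 11·t ≡ 1 − 3 = -2 (mod 7).
    Reduce coefficients mod 7: 4·t ≡ 5 (mod 7).
    The inverse of 4 mod 7 is 2 (since 4·2 = 8 = 1·7 + 1), so t ≡ 2·5 = 10 ≡ 3 (mod 7).
    Then x = 3 + 11·3 = 36, valid modulo lcm(11, 7) = 77: x ≡ 36 (mod 77).
  Combine with x ≡ 0 (mod 8): since gcd(77, 8) = 1, we get a unique residue mod 616.
    Write x = 36 + 77·t and substitute into x ≡ 0 (mod 8): 77·t ≡ 0 − 36 = -36 (mod 8).
    Reduce coefficients mod 8: 5·t ≡ 4 (mod 8).
    The inverse of 5 mod 8 is 5 (since 5·5 = 25 = 3·8 + 1), so t ≡ 5·4 = 20 ≡ 4 (mod 8).
    Then x = 36 + 77·4 = 344, valid modulo lcm(77, 8) = 616: x ≡ 344 (mod 616).
Verify: 344 mod 11 = 3 ✓, 344 mod 7 = 1 ✓, 344 mod 8 = 0 ✓.

x ≡ 344 (mod 616).


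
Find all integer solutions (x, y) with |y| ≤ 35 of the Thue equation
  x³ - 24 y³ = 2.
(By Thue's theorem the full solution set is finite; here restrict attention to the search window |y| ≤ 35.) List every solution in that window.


The equation is x³ - 24y³ = 2. For fixed y, x³ = 24·y³ + 2, so a solution requires the RHS to be a perfect cube.
Strategy: iterate y from -35 to 35, compute RHS = 24·y³ + 2, and check whether it is a (positive or negative) perfect cube.
Check small values of y:
  y = 0: RHS = 2 is not a perfect cube.
  y = 1: RHS = 26 is not a perfect cube.
  y = -1: RHS = -22 is not a perfect cube.
  y = 2: RHS = 194 is not a perfect cube.
  y = -2: RHS = -190 is not a perfect cube.
  y = 3: RHS = 650 is not a perfect cube.
  y = -3: RHS = -646 is not a perfect cube.
Continuing the search up to |y| = 35 finds no solutions either.
No (x, y) in the scanned range satisfies the equation.

No integer solutions with |y| ≤ 35.


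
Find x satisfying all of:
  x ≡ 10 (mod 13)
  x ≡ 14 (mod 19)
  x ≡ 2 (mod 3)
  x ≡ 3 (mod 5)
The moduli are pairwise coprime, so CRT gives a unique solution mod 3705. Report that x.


Product of moduli M = 13 · 19 · 3 · 5 = 3705.
Merge one congruence at a time:
  Start: x ≡ 10 (mod 13).
  Combine with x ≡ 14 (mod 19); new modulus lcm = 247.
    Write x = 10 + 13·t and substitute into x ≡ 14 (mod 19): 13·t ≡ 14 − 10 = 4 (mod 19).
    The inverse of 13 mod 19 is 3 (since 13·3 = 39 = 2·19 + 1), so t ≡ 3·4 = 12 ≡ 12 (mod 19).
    Then x = 10 + 13·12 = 166, valid modulo lcm(13, 19) = 247: x ≡ 166 (mod 247).
  Combine with x ≡ 2 (mod 3); new modulus lcm = 741.
    Write x = 166 + 247·t and substitute into x ≡ 2 (mod 3): 247·t ≡ 2 − 166 = -164 (mod 3).
    Reduce coefficients mod 3: 1·t ≡ 1 (mod 3).
    So t ≡ 1 (mod 3).
    Then x = 166 + 247·1 = 413, valid modulo lcm(247, 3) = 741: x ≡ 413 (mod 741).
  Combine with x ≡ 3 (mod 5); new modulus lcm = 3705.
    Write x = 413 + 741·t and substitute into x ≡ 3 (mod 5): 741·t ≡ 3 − 413 = -410 (mod 5).
    Reduce coefficients mod 5: 1·t ≡ 0 (mod 5).
    So t ≡ 0 (mod 5).
    Then x = 413 + 741·0 = 413, valid modulo lcm(741, 5) = 3705: x ≡ 413 (mod 3705).
Verify against each original: 413 mod 13 = 10, 413 mod 19 = 14, 413 mod 3 = 2, 413 mod 5 = 3.

x ≡ 413 (mod 3705).


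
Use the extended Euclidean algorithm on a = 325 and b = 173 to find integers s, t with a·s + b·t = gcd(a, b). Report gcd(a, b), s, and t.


Euclidean algorithm on (325, 173) — divide until remainder is 0:
  325 = 1 · 173 + 152
  173 = 1 · 152 + 21
  152 = 7 · 21 + 5
  21 = 4 · 5 + 1
  5 = 5 · 1 + 0
gcd(325, 173) = 1.
Track Bezout coefficients alongside the remainders: start with r₀ = 325 = a·1 + b·0 (s = 1, t = 0) and r₁ = 173 = a·0 + b·1 (s = 0, t = 1); each new remainder r_{k+1} = r_{k-1} − q_k·r_k inherits s_{k+1} = s_{k-1} − q_k·s_k, t_{k+1} = t_{k-1} − q_k·t_k, so r_k = a·s_k + b·t_k at every step:
  q = 1: r = 152, s = 1 − 1·0 = 1, t = 0 − 1·1 = -1  (check: 325·1 + 173·(-1) = 152)
  q = 1: r = 21, s = 0 − 1·1 = -1, t = 1 − 1·(-1) = 2  (check: 325·(-1) + 173·2 = 21)
  q = 7: r = 5, s = 1 − 7·(-1) = 8, t = -1 − 7·2 = -15  (check: 325·8 + 173·(-15) = 5)
  q = 4: r = 1, s = -1 − 4·8 = -33, t = 2 − 4·(-15) = 62  (check: 325·(-33) + 173·62 = 1)
The row with r = 1 (the gcd) gives the Bezout coefficients s = -33, t = 62.
Result: 325 · (-33) + 173 · (62) = 1.

gcd(325, 173) = 1; s = -33, t = 62 (check: 325·(-33) + 173·62 = 1).


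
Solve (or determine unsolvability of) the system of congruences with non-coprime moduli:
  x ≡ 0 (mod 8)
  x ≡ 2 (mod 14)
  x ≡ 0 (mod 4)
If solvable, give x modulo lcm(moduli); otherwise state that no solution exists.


Moduli 8, 14, 4 are not pairwise coprime, so CRT works modulo lcm(m_i) when all pairwise compatibility conditions hold.
Pairwise compatibility: gcd(m_i, m_j) must divide a_i - a_j for every pair.
Merge one congruence at a time:
  Start: x ≡ 0 (mod 8).
  Combine with x ≡ 2 (mod 14): gcd(8, 14) = 2; 2 - 0 = 2, which IS divisible by 2, so compatible.
    Write x = 0 + 8·t and substitute into x ≡ 2 (mod 14): 8·t ≡ 2 − 0 = 2 (mod 14).
    Divide the congruence (and modulus) by g = 2: 4·t ≡ 1 (mod 7).
    The inverse of 4 mod 7 is 2 (since 4·2 = 8 = 1·7 + 1), so t ≡ 2·1 = 2 ≡ 2 (mod 7).
    Then x = 0 + 8·2 = 16, valid modulo lcm(8, 14) = 56: x ≡ 16 (mod 56).
  Combine with x ≡ 0 (mod 4): gcd(56, 4) = 4; 0 - 16 = -16, which IS divisible by 4, so compatible.
    Write x = 16 + 56·t and substitute into x ≡ 0 (mod 4): 56·t ≡ 0 − 16 = -16 (mod 4).
    Divide the congruence (and modulus) by g = 4: 14·t ≡ -4 (mod 1).
    Modulo 1 every t works; take t = 0.
    Then x = 16 + 56·0 = 16, valid modulo lcm(56, 4) = 56: x ≡ 16 (mod 56).
Verify: 16 mod 8 = 0, 16 mod 14 = 2, 16 mod 4 = 0.

x ≡ 16 (mod 56).


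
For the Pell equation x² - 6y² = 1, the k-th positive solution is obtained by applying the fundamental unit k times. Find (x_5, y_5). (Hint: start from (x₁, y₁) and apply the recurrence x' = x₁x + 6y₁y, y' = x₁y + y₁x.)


Step 1: Find the fundamental solution (x₁, y₁) of x² - 6y² = 1.
  Expand √6 as a continued fraction. a₀ = ⌊√6⌋ = 2; iterate m_{k+1} = d_k·a_k − m_k, d_{k+1} = (6 − m_{k+1}²)/d_k, a_{k+1} = ⌊(a₀ + m_{k+1})/d_{k+1}⌋ (starting m₀ = 0, d₀ = 1), with convergents p_k = a_k·p_{k-1} + p_{k-2}, q_k = a_k·q_{k-1} + q_{k-2} (p₋₁ = 1, q₋₁ = 0):
  k = 0: a₀ = 2; p₀/q₀ = 2/1; p₀² − 6·q₀² = 4 − 6 = -2.
  k = 1: m = 2, d = 2, a = ⌊(2 + 2)/2⌋ = 2; p/q = (2·2 + 1)/(2·1 + 0) = 5/2; p² − 6·q² = 25 − 24 = 1.
  The first convergent with p² − 6·q² = 1 gives the fundamental solution (x₁, y₁) = (5, 2).
Step 2: Apply the recurrence (x_{n+1}, y_{n+1}) = (x₁x_n + 6y₁y_n, x₁y_n + y₁x_n) repeatedly.
  From (x_1, y_1) = (5, 2): x_2 = 5·5 + 6·2·2 = 49; y_2 = 5·2 + 2·5 = 20.
  From (x_2, y_2) = (49, 20): x_3 = 5·49 + 6·2·20 = 485; y_3 = 5·20 + 2·49 = 198.
  From (x_3, y_3) = (485, 198): x_4 = 5·485 + 6·2·198 = 4801; y_4 = 5·198 + 2·485 = 1960.
  From (x_4, y_4) = (4801, 1960): x_5 = 5·4801 + 6·2·1960 = 47525; y_5 = 5·1960 + 2·4801 = 19402.
Step 3: Verify x_5² - 6·y_5² = 2258625625 - 2258625624 = 1 (should be 1). ✓

(x_1, y_1) = (5, 2); (x_5, y_5) = (47525, 19402).


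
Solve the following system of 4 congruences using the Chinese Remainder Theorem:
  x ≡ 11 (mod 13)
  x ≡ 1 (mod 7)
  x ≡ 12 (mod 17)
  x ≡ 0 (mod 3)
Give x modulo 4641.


Product of moduli M = 13 · 7 · 17 · 3 = 4641.
Merge one congruence at a time:
  Start: x ≡ 11 (mod 13).
  Combine with x ≡ 1 (mod 7); new modulus lcm = 91.
    Write x = 11 + 13·t and substitute into x ≡ 1 (mod 7): 13·t ≡ 1 − 11 = -10 (mod 7).
    Reduce coefficients mod 7: 6·t ≡ 4 (mod 7).
    The inverse of 6 mod 7 is 6 (since 6·6 = 36 = 5·7 + 1), so t ≡ 6·4 = 24 ≡ 3 (mod 7).
    Then x = 11 + 13·3 = 50, valid modulo lcm(13, 7) = 91: x ≡ 50 (mod 91).
  Combine with x ≡ 12 (mod 17); new modulus lcm = 1547.
    Write x = 50 + 91·t and substitute into x ≡ 12 (mod 17): 91·t ≡ 12 − 50 = -38 (mod 17).
    Reduce coefficients mod 17: 6·t ≡ 13 (mod 17).
    The inverse of 6 mod 17 is 3 (since 6·3 = 18 = 1·17 + 1), so t ≡ 3·13 = 39 ≡ 5 (mod 17).
    Then x = 50 + 91·5 = 505, valid modulo lcm(91, 17) = 1547: x ≡ 505 (mod 1547).
  Combine with x ≡ 0 (mod 3); new modulus lcm = 4641.
    Write x = 505 + 1547·t and substitute into x ≡ 0 (mod 3): 1547·t ≡ 0 − 505 = -505 (mod 3).
    Reduce coefficients mod 3: 2·t ≡ 2 (mod 3).
    The inverse of 2 mod 3 is 2 (since 2·2 = 4 = 1·3 + 1), so t ≡ 2·2 = 4 ≡ 1 (mod 3).
    Then x = 505 + 1547·1 = 2052, valid modulo lcm(1547, 3) = 4641: x ≡ 2052 (mod 4641).
Verify against each original: 2052 mod 13 = 11, 2052 mod 7 = 1, 2052 mod 17 = 12, 2052 mod 3 = 0.

x ≡ 2052 (mod 4641).


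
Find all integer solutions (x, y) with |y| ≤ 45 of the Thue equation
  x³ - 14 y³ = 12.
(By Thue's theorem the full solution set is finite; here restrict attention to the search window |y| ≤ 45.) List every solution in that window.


The equation is x³ - 14y³ = 12. For fixed y, x³ = 14·y³ + 12, so a solution requires the RHS to be a perfect cube.
Strategy: iterate y from -45 to 45, compute RHS = 14·y³ + 12, and check whether it is a (positive or negative) perfect cube.
Check small values of y:
  y = 0: RHS = 12 is not a perfect cube.
  y = 1: RHS = 26 is not a perfect cube.
  y = -1: RHS = -2 is not a perfect cube.
  y = 2: RHS = 124 is not a perfect cube.
  y = -2: RHS = -100 is not a perfect cube.
  y = 3: RHS = 390 is not a perfect cube.
  y = -3: RHS = -366 is not a perfect cube.
Continuing the search up to |y| = 45 finds no solutions either.
No (x, y) in the scanned range satisfies the equation.

No integer solutions with |y| ≤ 45.


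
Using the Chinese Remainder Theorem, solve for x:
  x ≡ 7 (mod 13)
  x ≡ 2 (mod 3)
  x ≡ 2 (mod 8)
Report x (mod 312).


Moduli 13, 3, 8 are pairwise coprime; by CRT there is a unique solution modulo M = 13 · 3 · 8 = 312.
Solve pairwise, accumulating the modulus:
  Start with x ≡ 7 (mod 13).
  Combine with x ≡ 2 (mod 3): since gcd(13, 3) = 1, we get a unique residue mod 39.
    Write x = 7 + 13·t and substitute into x ≡ 2 (mod 3): 13·t ≡ 2 − 7 = -5 (mod 3).
    Reduce coefficients mod 3: 1·t ≡ 1 (mod 3).
    So t ≡ 1 (mod 3).
    Then x = 7 + 13·1 = 20, valid modulo lcm(13, 3) = 39: x ≡ 20 (mod 39).
  Combine with x ≡ 2 (mod 8): since gcd(39, 8) = 1, we get a unique residue mod 312.
    Write x = 20 + 39·t and substitute into x ≡ 2 (mod 8): 39·t ≡ 2 − 20 = -18 (mod 8).
    Reduce coefficients mod 8: 7·t ≡ 6 (mod 8).
    The inverse of 7 mod 8 is 7 (since 7·7 = 49 = 6·8 + 1), so t ≡ 7·6 = 42 ≡ 2 (mod 8).
    Then x = 20 + 39·2 = 98, valid modulo lcm(39, 8) = 312: x ≡ 98 (mod 312).
Verify: 98 mod 13 = 7 ✓, 98 mod 3 = 2 ✓, 98 mod 8 = 2 ✓.

x ≡ 98 (mod 312).


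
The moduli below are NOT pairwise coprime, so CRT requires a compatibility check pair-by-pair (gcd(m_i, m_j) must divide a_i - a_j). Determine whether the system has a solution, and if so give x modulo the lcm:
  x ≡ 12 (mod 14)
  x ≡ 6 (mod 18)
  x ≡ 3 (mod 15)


Moduli 14, 18, 15 are not pairwise coprime, so CRT works modulo lcm(m_i) when all pairwise compatibility conditions hold.
Pairwise compatibility: gcd(m_i, m_j) must divide a_i - a_j for every pair.
Merge one congruence at a time:
  Start: x ≡ 12 (mod 14).
  Combine with x ≡ 6 (mod 18): gcd(14, 18) = 2; 6 - 12 = -6, which IS divisible by 2, so compatible.
    Write x = 12 + 14·t and substitute into x ≡ 6 (mod 18): 14·t ≡ 6 − 12 = -6 (mod 18).
    Divide the congruence (and modulus) by g = 2: 7·t ≡ -3 (mod 9).
    Reduce coefficients mod 9: 7·t ≡ 6 (mod 9).
    The inverse of 7 mod 9 is 4 (since 7·4 = 28 = 3·9 + 1), so t ≡ 4·6 = 24 ≡ 6 (mod 9).
    Then x = 12 + 14·6 = 96, valid modulo lcm(14, 18) = 126: x ≡ 96 (mod 126).
  Combine with x ≡ 3 (mod 15): gcd(126, 15) = 3; 3 - 96 = -93, which IS divisible by 3, so compatible.
    Write x = 96 + 126·t and substitute into x ≡ 3 (mod 15): 126·t ≡ 3 − 96 = -93 (mod 15).
    Divide the congruence (and modulus) by g = 3: 42·t ≡ -31 (mod 5).
    Reduce coefficients mod 5: 2·t ≡ 4 (mod 5).
    The inverse of 2 mod 5 is 3 (since 2·3 = 6 = 1·5 + 1), so t ≡ 3·4 = 12 ≡ 2 (mod 5).
    Then x = 96 + 126·2 = 348, valid modulo lcm(126, 15) = 630: x ≡ 348 (mod 630).
Verify: 348 mod 14 = 12, 348 mod 18 = 6, 348 mod 15 = 3.

x ≡ 348 (mod 630).
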